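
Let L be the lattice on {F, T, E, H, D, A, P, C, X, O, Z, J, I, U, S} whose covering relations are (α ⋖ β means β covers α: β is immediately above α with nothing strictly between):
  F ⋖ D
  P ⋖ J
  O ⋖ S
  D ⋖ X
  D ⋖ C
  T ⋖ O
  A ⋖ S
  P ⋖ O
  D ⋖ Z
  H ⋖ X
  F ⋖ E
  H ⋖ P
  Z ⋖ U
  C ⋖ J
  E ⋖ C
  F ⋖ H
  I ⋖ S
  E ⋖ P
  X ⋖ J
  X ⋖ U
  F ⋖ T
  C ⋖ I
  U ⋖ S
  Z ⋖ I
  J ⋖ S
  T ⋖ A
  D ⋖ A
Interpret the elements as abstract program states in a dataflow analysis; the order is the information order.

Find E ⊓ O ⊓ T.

Common lower bounds of {E, O, T}: F.
The greatest among these is F.

F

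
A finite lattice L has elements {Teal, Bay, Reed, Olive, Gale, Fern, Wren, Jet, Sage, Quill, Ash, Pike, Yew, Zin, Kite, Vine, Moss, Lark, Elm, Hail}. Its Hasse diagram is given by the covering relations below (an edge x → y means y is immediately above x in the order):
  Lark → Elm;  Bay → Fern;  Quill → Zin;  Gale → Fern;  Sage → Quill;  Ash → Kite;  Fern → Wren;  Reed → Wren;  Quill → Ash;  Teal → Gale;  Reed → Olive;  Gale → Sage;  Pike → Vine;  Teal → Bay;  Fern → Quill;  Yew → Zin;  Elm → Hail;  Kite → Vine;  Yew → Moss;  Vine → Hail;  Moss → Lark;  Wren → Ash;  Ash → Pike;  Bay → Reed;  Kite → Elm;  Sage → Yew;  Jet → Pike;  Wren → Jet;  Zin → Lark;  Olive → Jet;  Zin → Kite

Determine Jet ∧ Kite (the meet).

Wren

Common lower bounds of {Jet, Kite}: Bay, Fern, Gale, Reed, Teal, Wren.
The greatest among these is Wren.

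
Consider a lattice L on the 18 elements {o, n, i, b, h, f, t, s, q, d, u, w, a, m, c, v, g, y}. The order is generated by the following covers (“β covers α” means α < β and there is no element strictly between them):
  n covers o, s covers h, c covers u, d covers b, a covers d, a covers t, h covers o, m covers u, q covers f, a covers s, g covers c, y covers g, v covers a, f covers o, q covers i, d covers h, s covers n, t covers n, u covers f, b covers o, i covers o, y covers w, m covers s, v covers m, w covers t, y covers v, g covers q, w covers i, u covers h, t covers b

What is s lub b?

Common upper bounds of {s, b}: a, v, y.
The least among these is a.

a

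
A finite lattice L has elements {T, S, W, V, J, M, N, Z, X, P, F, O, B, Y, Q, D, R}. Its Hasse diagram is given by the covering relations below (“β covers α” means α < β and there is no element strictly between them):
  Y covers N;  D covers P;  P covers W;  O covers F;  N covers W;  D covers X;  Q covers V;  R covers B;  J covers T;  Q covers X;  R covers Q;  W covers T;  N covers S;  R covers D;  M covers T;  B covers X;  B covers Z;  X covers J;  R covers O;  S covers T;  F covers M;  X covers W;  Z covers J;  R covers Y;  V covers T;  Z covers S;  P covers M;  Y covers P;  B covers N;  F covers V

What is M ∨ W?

Common upper bounds of {M, W}: D, P, R, Y.
The least among these is P.

P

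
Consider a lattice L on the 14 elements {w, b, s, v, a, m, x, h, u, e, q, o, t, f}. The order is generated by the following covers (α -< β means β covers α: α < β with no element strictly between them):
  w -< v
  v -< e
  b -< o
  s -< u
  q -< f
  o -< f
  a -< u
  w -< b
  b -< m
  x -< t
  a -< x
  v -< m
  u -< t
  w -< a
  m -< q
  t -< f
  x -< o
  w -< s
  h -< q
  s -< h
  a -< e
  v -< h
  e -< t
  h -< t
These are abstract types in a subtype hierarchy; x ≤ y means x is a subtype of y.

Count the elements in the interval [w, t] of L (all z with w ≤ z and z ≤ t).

The interval [w, t] = {a, e, h, s, t, u, v, w, x}, which has 9 elements.

9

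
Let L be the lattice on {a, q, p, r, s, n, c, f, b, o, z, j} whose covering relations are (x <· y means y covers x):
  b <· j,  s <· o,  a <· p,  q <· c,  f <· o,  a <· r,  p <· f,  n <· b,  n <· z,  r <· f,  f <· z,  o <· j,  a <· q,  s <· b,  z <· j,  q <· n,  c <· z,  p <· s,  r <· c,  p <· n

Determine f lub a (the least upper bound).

f

Common upper bounds of {f, a}: f, j, o, z.
The least among these is f.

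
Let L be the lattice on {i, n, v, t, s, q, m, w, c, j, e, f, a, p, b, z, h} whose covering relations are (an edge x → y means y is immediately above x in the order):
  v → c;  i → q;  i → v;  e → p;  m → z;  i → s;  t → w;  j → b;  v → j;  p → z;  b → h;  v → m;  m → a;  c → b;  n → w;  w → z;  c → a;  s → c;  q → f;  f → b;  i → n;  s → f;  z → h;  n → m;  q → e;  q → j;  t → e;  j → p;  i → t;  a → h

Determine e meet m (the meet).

Common lower bounds of {e, m}: i.
The greatest among these is i.

i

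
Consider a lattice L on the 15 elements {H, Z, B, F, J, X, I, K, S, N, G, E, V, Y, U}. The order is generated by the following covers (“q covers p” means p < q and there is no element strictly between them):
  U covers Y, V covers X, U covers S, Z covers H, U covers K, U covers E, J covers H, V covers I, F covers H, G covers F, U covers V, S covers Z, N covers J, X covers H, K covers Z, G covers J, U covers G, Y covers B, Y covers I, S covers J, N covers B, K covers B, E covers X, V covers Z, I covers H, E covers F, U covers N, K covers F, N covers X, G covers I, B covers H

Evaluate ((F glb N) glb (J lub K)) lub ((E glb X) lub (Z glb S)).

V

F ∧ N = H
J ∨ K = U
H ∧ U = H
E ∧ X = X
Z ∧ S = Z
X ∨ Z = V
H ∨ V = V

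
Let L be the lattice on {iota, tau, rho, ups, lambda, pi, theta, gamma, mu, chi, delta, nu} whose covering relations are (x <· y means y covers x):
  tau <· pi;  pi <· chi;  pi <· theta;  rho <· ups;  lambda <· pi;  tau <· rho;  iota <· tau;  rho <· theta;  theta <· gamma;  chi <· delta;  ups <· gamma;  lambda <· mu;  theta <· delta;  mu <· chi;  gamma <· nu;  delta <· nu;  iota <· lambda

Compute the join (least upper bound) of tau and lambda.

pi

Common upper bounds of {tau, lambda}: chi, delta, gamma, nu, pi, theta.
The least among these is pi.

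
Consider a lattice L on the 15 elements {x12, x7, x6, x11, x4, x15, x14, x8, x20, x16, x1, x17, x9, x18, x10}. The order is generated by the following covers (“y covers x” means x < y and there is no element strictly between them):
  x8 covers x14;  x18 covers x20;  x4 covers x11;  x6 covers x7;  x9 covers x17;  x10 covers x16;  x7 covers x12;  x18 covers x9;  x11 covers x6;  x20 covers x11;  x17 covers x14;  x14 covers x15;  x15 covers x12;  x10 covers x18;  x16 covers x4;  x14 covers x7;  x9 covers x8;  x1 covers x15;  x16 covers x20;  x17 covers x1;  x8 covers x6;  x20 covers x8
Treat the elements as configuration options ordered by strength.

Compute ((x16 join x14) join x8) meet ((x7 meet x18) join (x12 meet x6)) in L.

x7

x16 ∨ x14 = x16
x16 ∨ x8 = x16
x7 ∧ x18 = x7
x12 ∧ x6 = x12
x7 ∨ x12 = x7
x16 ∧ x7 = x7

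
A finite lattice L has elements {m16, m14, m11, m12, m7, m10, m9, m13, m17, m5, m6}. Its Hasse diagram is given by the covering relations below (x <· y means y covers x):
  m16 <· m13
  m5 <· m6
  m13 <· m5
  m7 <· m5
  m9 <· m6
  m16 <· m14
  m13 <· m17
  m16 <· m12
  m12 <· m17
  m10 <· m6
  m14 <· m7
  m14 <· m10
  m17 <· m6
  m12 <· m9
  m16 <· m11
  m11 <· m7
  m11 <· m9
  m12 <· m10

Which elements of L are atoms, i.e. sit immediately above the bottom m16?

m11, m12, m13, m14

The atoms are exactly the elements that cover m16: m11, m12, m13, m14.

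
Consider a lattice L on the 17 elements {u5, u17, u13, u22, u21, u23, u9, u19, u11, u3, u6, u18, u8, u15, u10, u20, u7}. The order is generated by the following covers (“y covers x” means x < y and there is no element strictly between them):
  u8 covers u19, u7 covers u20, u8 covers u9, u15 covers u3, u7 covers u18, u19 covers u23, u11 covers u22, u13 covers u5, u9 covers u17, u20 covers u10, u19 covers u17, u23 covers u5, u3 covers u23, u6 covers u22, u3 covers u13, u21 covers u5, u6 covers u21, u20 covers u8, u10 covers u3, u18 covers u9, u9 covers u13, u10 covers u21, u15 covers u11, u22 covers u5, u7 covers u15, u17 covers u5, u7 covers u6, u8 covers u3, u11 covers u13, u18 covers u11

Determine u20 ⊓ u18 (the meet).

u9

Common lower bounds of {u20, u18}: u13, u17, u5, u9.
The greatest among these is u9.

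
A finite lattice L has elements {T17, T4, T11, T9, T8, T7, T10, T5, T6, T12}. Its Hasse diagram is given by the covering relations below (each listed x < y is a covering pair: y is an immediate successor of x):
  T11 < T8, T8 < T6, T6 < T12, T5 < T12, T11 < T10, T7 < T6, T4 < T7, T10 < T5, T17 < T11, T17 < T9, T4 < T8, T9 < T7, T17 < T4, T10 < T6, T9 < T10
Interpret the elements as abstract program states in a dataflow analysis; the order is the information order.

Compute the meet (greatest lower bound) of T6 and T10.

T10

Common lower bounds of {T6, T10}: T10, T11, T17, T9.
The greatest among these is T10.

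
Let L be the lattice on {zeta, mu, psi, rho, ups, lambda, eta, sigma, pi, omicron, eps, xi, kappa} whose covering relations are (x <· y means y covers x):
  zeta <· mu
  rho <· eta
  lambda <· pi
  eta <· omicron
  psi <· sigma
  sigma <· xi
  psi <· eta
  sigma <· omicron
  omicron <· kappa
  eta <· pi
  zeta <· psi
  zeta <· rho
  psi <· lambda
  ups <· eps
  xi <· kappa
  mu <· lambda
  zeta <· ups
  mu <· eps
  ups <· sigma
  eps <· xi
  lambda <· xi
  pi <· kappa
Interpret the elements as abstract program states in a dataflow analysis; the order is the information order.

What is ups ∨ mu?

eps

Common upper bounds of {ups, mu}: eps, kappa, xi.
The least among these is eps.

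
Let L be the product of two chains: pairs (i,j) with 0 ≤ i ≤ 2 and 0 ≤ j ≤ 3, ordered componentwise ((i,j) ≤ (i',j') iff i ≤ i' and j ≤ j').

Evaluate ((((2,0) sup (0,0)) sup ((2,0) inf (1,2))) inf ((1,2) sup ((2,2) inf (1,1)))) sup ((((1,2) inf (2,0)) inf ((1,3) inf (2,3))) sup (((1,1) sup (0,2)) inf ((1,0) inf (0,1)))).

(1,0)

(2,0) ∨ (0,0) = (2,0)
(2,0) ∧ (1,2) = (1,0)
(2,0) ∨ (1,0) = (2,0)
(2,2) ∧ (1,1) = (1,1)
(1,2) ∨ (1,1) = (1,2)
(2,0) ∧ (1,2) = (1,0)
(1,2) ∧ (2,0) = (1,0)
(1,3) ∧ (2,3) = (1,3)
(1,0) ∧ (1,3) = (1,0)
(1,1) ∨ (0,2) = (1,2)
(1,0) ∧ (0,1) = (0,0)
(1,2) ∧ (0,0) = (0,0)
(1,0) ∨ (0,0) = (1,0)
(1,0) ∨ (1,0) = (1,0)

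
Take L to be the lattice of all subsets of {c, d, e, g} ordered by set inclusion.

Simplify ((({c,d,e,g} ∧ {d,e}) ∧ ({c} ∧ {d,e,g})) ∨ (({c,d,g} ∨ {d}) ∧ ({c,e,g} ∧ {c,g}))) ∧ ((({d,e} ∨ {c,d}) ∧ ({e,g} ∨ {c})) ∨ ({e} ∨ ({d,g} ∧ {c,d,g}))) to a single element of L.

{c,g}

{c,d,e,g} ∧ {d,e} = {d,e}
{c} ∧ {d,e,g} = ∅
{d,e} ∧ ∅ = ∅
{c,d,g} ∨ {d} = {c,d,g}
{c,e,g} ∧ {c,g} = {c,g}
{c,d,g} ∧ {c,g} = {c,g}
∅ ∨ {c,g} = {c,g}
{d,e} ∨ {c,d} = {c,d,e}
{e,g} ∨ {c} = {c,e,g}
{c,d,e} ∧ {c,e,g} = {c,e}
{d,g} ∧ {c,d,g} = {d,g}
{e} ∨ {d,g} = {d,e,g}
{c,e} ∨ {d,e,g} = {c,d,e,g}
{c,g} ∧ {c,d,e,g} = {c,g}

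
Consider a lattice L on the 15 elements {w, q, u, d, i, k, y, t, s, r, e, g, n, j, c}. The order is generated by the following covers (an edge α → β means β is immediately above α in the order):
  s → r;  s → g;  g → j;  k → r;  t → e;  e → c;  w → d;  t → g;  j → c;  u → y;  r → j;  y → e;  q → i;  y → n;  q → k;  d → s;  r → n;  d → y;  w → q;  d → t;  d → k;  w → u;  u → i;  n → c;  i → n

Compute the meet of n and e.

Common lower bounds of {n, e}: d, u, w, y.
The greatest among these is y.

y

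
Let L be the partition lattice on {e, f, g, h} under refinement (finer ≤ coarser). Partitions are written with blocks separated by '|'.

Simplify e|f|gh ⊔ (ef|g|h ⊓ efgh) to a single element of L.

ef|gh

ef|g|h ∧ efgh = ef|g|h
e|f|gh ∨ ef|g|h = ef|gh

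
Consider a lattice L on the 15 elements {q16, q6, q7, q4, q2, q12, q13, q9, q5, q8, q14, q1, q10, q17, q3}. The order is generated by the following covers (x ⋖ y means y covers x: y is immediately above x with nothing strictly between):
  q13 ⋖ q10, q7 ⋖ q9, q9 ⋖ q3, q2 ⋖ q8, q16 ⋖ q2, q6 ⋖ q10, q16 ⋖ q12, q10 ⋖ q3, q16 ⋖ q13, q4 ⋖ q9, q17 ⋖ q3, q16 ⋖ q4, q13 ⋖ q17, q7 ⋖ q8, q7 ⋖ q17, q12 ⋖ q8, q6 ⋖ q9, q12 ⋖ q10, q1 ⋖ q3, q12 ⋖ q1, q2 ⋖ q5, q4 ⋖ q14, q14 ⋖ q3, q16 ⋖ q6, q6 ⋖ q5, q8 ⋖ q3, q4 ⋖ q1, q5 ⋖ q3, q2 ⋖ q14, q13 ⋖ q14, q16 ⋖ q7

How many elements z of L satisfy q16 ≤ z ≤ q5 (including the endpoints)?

The interval [q16, q5] = {q16, q2, q5, q6}, which has 4 elements.

4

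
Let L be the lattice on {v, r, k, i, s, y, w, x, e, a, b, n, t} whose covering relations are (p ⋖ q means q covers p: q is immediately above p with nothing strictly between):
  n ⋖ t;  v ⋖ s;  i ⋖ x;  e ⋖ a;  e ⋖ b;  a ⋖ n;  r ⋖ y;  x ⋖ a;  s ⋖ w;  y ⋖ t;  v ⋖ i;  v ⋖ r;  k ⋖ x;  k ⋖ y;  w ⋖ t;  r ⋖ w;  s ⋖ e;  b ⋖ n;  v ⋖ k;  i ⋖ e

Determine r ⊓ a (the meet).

v

Common lower bounds of {r, a}: v.
The greatest among these is v.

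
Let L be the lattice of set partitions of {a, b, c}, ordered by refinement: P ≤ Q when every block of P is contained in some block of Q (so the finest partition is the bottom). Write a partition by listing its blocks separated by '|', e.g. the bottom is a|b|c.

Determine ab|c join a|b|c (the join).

ab|c

Common upper bounds of {ab|c, a|b|c}: abc, ab|c.
The least among these is ab|c.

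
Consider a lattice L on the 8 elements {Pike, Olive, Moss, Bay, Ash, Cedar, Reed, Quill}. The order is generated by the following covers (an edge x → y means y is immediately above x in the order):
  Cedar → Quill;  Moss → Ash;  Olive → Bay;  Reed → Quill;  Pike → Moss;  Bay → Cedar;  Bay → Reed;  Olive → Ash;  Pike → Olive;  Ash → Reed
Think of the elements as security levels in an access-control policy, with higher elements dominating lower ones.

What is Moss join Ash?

Common upper bounds of {Moss, Ash}: Ash, Quill, Reed.
The least among these is Ash.

Ash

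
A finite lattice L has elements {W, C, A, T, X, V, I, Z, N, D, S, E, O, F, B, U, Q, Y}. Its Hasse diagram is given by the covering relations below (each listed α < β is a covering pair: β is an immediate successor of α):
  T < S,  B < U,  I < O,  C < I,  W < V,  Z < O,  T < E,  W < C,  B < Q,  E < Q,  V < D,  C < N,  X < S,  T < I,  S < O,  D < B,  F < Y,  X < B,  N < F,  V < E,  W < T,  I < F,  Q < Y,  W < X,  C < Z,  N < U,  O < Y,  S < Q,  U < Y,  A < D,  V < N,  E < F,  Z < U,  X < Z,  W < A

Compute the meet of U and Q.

B

Common lower bounds of {U, Q}: A, B, D, V, W, X.
The greatest among these is B.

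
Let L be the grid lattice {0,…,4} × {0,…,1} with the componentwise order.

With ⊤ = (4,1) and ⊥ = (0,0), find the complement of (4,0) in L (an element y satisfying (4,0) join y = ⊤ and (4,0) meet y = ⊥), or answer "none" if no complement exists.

Need y with (4,0) ∨ y = (4,1) and (4,0) ∧ y = (0,0).
Checking each element gives: (0,1).

(0,1)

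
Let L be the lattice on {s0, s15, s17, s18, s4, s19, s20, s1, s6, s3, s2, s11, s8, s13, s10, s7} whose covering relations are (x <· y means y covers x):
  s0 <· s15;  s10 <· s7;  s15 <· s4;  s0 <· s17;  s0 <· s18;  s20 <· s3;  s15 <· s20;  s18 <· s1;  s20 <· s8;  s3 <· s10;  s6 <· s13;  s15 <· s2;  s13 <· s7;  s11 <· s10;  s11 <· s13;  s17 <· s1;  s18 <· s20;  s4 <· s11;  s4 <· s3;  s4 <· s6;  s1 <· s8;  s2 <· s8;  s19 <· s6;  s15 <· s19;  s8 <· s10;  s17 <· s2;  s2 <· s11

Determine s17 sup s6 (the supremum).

Common upper bounds of {s17, s6}: s13, s7.
The least among these is s13.

s13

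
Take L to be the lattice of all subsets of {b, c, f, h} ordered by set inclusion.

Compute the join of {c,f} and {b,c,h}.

Under ⊆, join is union: {c,f} ∪ {b,c,h} = {b,c,f,h}.

{b,c,f,h}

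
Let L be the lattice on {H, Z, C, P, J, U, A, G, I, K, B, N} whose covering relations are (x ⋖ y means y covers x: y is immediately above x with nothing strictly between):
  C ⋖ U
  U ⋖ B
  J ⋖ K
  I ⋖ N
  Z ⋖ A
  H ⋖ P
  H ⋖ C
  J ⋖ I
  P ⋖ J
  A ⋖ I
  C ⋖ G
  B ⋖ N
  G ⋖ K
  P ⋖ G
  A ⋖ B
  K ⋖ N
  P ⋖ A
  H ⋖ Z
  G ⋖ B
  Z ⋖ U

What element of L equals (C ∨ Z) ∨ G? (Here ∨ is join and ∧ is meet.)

B

C ∨ Z = U
U ∨ G = B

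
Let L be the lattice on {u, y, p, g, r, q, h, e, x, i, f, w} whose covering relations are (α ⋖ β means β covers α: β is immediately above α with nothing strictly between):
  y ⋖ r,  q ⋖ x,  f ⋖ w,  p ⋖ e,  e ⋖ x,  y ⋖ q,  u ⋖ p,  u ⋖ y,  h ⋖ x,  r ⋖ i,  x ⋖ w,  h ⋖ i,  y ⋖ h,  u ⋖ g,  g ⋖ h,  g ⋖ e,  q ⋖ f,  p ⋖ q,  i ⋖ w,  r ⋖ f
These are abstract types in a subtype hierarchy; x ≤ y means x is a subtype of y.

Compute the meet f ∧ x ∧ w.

q

Common lower bounds of {f, x, w}: p, q, u, y.
The greatest among these is q.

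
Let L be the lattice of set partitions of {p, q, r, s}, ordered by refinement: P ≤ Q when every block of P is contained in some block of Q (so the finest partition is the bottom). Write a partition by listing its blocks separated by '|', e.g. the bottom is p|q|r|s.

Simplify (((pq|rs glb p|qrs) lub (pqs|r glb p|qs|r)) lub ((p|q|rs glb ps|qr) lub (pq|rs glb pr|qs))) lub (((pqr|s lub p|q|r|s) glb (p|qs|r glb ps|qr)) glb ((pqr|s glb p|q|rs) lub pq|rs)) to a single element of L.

p|qrs

pq|rs ∧ p|qrs = p|q|rs
pqs|r ∧ p|qs|r = p|qs|r
p|q|rs ∨ p|qs|r = p|qrs
p|q|rs ∧ ps|qr = p|q|r|s
pq|rs ∧ pr|qs = p|q|r|s
p|q|r|s ∨ p|q|r|s = p|q|r|s
p|qrs ∨ p|q|r|s = p|qrs
pqr|s ∨ p|q|r|s = pqr|s
p|qs|r ∧ ps|qr = p|q|r|s
pqr|s ∧ p|q|r|s = p|q|r|s
pqr|s ∧ p|q|rs = p|q|r|s
p|q|r|s ∨ pq|rs = pq|rs
p|q|r|s ∧ pq|rs = p|q|r|s
p|qrs ∨ p|q|r|s = p|qrs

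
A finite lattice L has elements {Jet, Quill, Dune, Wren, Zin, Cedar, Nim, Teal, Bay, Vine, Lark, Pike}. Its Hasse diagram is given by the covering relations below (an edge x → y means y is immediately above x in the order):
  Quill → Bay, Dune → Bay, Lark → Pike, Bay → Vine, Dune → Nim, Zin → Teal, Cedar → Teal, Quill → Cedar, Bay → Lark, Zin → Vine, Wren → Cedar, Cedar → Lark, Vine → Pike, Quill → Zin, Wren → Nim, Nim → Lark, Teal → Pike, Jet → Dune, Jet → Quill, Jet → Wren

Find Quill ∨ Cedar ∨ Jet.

Common upper bounds of {Quill, Cedar, Jet}: Cedar, Lark, Pike, Teal.
The least among these is Cedar.

Cedar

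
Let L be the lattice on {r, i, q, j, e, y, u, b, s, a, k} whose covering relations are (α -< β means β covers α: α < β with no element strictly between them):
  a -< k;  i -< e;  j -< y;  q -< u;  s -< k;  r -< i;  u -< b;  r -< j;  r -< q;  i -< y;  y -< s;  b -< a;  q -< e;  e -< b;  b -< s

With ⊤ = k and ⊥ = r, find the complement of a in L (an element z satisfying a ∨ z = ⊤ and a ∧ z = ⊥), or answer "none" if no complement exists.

Need z with a ∨ z = k and a ∧ z = r.
Checking each element gives: j.

j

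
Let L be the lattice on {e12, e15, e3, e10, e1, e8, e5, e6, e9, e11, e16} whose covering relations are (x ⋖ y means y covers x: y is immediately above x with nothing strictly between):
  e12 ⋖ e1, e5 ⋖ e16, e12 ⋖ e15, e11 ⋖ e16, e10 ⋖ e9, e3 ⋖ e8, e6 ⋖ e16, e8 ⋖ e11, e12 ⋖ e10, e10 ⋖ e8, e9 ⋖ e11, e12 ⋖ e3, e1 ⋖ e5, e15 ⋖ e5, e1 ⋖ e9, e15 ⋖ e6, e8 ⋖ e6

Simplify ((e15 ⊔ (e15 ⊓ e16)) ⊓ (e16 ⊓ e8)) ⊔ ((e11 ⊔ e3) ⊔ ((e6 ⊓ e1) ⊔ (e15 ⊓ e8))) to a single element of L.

e15 ∧ e16 = e15
e15 ∨ e15 = e15
e16 ∧ e8 = e8
e15 ∧ e8 = e12
e11 ∨ e3 = e11
e6 ∧ e1 = e12
e15 ∧ e8 = e12
e12 ∨ e12 = e12
e11 ∨ e12 = e11
e12 ∨ e11 = e11

e11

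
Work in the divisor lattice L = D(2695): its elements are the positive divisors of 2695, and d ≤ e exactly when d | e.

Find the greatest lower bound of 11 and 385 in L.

Common lower bounds of {11, 385}: 1, 11.
The greatest among these is 11.

11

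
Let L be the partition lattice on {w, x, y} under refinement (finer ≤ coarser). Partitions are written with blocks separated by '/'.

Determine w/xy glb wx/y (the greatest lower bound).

The meet (common refinement) of w/xy and wx/y intersects blocks pairwise, giving w/x/y.

w/x/y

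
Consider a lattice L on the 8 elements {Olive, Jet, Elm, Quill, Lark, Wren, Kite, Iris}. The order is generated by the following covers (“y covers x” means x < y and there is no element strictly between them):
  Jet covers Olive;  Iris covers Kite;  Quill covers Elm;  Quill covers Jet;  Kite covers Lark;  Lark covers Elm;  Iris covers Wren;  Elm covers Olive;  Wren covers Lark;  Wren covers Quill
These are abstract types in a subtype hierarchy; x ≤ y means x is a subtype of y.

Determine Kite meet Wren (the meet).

Lark

Common lower bounds of {Kite, Wren}: Elm, Lark, Olive.
The greatest among these is Lark.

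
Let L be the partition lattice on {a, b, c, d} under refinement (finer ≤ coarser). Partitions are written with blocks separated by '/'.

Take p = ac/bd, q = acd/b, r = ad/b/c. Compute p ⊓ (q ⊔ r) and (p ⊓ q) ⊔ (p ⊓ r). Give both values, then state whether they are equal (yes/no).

q ⊔ r = acd/b, so p ⊓ (q ⊔ r) = ac/bd ⊓ acd/b = ac/b/d.
p ⊓ q = ac/b/d and p ⊓ r = a/b/c/d, so (p ⊓ q) ⊔ (p ⊓ r) = ac/b/d ⊔ a/b/c/d = ac/b/d.
Equal: yes.

ac/b/d; ac/b/d; yes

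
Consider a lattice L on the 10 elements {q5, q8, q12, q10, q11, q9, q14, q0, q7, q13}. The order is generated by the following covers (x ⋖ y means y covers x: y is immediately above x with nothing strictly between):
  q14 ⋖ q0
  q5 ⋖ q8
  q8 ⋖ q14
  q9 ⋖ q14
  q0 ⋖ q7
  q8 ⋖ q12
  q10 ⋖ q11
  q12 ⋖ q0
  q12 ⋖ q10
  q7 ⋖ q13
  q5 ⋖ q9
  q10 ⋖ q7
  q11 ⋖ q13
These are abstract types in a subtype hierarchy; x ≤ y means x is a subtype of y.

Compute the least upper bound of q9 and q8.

Common upper bounds of {q9, q8}: q0, q13, q14, q7.
The least among these is q14.

q14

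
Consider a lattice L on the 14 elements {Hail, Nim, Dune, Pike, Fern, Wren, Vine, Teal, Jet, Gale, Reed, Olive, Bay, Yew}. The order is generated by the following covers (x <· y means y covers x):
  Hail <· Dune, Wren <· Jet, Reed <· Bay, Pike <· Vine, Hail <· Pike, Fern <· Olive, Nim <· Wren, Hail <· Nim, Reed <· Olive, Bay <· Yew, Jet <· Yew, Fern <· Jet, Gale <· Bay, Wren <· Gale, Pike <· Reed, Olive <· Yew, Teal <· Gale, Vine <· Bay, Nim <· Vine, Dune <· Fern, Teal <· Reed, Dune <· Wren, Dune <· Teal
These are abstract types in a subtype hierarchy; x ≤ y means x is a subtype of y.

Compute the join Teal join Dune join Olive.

Common upper bounds of {Teal, Dune, Olive}: Olive, Yew.
The least among these is Olive.

Olive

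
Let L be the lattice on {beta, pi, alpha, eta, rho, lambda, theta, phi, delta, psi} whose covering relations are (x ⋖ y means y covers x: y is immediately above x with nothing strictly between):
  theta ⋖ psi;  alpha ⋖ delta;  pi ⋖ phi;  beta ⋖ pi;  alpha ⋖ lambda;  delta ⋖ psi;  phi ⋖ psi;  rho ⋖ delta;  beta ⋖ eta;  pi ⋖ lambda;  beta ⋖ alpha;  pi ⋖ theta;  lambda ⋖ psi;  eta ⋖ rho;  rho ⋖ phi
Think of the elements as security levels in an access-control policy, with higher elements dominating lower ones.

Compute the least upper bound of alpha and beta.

alpha

Common upper bounds of {alpha, beta}: alpha, delta, lambda, psi.
The least among these is alpha.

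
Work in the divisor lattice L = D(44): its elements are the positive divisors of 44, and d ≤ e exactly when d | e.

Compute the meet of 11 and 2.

In the divisibility order, the meet is the greatest common divisor: gcd(11, 2) = 1.

1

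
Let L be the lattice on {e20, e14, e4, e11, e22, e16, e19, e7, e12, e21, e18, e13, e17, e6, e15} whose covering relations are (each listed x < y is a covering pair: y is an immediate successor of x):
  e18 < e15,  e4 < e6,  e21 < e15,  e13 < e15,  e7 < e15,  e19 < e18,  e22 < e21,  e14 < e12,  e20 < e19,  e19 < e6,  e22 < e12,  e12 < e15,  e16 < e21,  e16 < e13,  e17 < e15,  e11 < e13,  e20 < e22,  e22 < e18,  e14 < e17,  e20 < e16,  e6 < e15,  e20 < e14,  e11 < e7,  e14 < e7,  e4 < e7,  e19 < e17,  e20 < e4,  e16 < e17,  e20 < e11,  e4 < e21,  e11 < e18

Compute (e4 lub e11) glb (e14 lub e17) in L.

e14

e4 ∨ e11 = e7
e14 ∨ e17 = e17
e7 ∧ e17 = e14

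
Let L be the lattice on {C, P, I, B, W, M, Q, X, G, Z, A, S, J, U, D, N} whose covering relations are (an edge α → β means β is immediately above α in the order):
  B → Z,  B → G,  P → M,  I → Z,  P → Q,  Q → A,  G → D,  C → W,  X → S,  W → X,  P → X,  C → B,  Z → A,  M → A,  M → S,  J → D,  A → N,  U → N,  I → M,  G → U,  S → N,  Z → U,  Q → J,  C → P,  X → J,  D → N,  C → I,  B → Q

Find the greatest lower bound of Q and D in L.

Q

Common lower bounds of {Q, D}: B, C, P, Q.
The greatest among these is Q.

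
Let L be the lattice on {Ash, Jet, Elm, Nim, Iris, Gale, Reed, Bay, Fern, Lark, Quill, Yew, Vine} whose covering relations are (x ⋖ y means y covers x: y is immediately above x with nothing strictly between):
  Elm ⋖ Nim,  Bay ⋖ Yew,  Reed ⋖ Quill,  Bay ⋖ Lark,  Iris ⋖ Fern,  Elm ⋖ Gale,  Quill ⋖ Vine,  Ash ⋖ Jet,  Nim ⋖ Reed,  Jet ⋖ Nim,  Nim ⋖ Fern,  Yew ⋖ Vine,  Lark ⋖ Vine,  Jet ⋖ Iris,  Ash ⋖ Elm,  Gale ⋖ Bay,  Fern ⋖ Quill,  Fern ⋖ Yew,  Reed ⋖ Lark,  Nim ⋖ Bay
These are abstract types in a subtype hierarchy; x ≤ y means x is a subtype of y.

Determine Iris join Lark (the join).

Common upper bounds of {Iris, Lark}: Vine.
The least among these is Vine.

Vine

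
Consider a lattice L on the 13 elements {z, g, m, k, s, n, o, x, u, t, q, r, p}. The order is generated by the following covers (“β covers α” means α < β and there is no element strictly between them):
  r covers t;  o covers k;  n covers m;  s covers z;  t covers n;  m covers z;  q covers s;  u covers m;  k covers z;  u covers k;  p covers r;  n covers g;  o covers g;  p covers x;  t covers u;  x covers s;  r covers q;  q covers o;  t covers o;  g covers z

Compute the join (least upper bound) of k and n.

t

Common upper bounds of {k, n}: p, r, t.
The least among these is t.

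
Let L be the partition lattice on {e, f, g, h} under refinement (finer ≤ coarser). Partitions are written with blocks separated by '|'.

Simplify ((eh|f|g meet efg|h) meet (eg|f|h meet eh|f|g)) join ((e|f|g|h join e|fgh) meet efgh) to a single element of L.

e|fgh

eh|f|g ∧ efg|h = e|f|g|h
eg|f|h ∧ eh|f|g = e|f|g|h
e|f|g|h ∧ e|f|g|h = e|f|g|h
e|f|g|h ∨ e|fgh = e|fgh
e|fgh ∧ efgh = e|fgh
e|f|g|h ∨ e|fgh = e|fgh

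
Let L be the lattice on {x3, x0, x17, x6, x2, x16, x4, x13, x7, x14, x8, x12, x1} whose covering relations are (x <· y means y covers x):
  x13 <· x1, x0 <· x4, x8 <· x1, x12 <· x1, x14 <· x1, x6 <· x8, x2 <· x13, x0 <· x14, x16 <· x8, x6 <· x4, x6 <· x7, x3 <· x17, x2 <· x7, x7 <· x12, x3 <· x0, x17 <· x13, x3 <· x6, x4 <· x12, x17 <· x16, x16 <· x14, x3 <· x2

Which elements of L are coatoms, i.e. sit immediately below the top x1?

The coatoms are exactly the elements covered by x1: x12, x13, x14, x8.

x12, x13, x14, x8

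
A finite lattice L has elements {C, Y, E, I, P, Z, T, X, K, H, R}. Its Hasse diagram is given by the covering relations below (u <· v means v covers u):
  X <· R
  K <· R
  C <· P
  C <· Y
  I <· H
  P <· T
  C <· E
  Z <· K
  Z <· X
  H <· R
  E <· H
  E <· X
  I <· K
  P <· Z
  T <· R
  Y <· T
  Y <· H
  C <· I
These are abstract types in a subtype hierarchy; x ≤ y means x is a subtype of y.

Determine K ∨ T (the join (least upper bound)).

Common upper bounds of {K, T}: R.
The least among these is R.

R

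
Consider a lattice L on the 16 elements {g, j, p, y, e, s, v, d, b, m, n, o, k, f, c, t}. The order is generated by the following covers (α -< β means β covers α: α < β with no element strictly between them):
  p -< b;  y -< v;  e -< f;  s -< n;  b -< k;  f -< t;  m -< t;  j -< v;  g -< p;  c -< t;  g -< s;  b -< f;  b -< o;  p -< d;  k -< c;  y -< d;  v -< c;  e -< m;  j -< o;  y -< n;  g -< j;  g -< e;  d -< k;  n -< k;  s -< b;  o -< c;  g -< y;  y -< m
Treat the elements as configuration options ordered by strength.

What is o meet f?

Common lower bounds of {o, f}: b, g, p, s.
The greatest among these is b.

b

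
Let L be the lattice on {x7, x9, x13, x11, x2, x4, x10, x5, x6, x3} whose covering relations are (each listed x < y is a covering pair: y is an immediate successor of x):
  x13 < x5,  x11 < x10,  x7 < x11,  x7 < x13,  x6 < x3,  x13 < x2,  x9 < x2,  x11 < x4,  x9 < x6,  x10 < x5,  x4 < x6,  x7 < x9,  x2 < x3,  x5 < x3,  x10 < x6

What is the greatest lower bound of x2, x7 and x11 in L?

Common lower bounds of {x2, x7, x11}: x7.
The greatest among these is x7.

x7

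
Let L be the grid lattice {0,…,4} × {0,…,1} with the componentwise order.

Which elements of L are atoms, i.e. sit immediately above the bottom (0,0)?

The atoms are exactly the elements that cover (0,0): (0,1), (1,0).

(0,1), (1,0)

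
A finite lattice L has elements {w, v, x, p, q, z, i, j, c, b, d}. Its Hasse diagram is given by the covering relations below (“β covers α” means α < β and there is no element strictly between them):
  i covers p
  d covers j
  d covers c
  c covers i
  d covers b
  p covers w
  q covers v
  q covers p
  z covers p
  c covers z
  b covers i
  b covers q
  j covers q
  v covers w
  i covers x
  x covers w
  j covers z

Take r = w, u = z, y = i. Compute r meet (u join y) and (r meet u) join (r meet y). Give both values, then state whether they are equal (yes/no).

w; w; yes

u join y = c, so r meet (u join y) = w meet c = w.
r meet u = w and r meet y = w, so (r meet u) join (r meet y) = w join w = w.
Equal: yes.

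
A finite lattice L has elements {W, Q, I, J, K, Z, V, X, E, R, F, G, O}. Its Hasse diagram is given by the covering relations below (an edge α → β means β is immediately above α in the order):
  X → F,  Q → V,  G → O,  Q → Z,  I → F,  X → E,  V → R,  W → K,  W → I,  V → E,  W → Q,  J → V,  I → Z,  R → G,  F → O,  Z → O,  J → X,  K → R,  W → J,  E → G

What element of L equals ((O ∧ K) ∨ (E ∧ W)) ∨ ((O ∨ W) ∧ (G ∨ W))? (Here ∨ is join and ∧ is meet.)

G

O ∧ K = K
E ∧ W = W
K ∨ W = K
O ∨ W = O
G ∨ W = G
O ∧ G = G
K ∨ G = G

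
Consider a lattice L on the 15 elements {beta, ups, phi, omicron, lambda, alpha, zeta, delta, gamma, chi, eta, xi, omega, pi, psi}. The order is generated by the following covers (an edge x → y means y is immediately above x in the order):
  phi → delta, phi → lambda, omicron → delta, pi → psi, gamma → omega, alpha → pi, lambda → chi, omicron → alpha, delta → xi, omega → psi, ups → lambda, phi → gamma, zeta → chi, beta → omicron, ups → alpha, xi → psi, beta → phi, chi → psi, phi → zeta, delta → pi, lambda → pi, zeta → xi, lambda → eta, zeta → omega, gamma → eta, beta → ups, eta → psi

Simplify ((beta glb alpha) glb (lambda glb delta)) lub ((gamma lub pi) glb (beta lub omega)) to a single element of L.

omega

beta ∧ alpha = beta
lambda ∧ delta = phi
beta ∧ phi = beta
gamma ∨ pi = psi
beta ∨ omega = omega
psi ∧ omega = omega
beta ∨ omega = omega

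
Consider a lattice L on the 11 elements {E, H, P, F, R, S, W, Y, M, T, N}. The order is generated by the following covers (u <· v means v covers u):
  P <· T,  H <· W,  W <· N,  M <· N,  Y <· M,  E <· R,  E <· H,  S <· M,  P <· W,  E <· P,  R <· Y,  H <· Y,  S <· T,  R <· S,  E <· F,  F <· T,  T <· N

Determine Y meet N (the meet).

Common lower bounds of {Y, N}: E, H, R, Y.
The greatest among these is Y.

Y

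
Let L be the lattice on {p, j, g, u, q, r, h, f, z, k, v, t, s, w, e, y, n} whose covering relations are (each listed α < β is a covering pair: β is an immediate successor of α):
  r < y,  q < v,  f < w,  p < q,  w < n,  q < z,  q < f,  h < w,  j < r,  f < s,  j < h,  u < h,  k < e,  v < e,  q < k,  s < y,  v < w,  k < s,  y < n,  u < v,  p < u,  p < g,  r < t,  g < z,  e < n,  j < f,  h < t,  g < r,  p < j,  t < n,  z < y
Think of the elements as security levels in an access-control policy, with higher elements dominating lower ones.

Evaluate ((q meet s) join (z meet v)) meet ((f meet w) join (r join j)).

q

q ∧ s = q
z ∧ v = q
q ∨ q = q
f ∧ w = f
r ∨ j = r
f ∨ r = y
q ∧ y = q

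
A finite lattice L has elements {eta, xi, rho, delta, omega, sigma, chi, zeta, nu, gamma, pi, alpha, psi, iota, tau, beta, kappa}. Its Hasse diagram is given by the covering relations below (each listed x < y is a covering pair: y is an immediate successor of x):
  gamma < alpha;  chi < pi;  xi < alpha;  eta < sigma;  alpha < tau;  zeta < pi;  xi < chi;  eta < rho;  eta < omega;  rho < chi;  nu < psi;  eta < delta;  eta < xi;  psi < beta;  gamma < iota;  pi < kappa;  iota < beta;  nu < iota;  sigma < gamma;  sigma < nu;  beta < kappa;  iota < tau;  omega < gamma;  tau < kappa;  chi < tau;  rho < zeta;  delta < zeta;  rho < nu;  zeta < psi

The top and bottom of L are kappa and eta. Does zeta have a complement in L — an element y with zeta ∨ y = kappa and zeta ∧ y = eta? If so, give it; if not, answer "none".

alpha

Need y with zeta ∨ y = kappa and zeta ∧ y = eta.
Checking each element gives: alpha.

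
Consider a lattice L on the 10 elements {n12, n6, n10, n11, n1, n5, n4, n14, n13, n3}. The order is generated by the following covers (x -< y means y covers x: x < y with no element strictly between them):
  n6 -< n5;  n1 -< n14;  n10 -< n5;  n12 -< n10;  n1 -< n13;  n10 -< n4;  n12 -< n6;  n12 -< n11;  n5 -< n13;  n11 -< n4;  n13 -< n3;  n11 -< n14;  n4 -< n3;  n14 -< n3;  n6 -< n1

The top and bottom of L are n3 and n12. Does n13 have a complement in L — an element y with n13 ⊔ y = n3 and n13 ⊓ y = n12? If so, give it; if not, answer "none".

Need y with n13 ∨ y = n3 and n13 ∧ y = n12.
Checking each element gives: n11.

n11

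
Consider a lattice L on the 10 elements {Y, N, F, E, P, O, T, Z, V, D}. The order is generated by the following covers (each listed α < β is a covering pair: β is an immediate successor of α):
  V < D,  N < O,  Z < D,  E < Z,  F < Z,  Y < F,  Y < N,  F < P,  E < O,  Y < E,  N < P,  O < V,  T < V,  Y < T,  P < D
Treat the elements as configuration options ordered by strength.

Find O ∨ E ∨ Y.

Common upper bounds of {O, E, Y}: D, O, V.
The least among these is O.

O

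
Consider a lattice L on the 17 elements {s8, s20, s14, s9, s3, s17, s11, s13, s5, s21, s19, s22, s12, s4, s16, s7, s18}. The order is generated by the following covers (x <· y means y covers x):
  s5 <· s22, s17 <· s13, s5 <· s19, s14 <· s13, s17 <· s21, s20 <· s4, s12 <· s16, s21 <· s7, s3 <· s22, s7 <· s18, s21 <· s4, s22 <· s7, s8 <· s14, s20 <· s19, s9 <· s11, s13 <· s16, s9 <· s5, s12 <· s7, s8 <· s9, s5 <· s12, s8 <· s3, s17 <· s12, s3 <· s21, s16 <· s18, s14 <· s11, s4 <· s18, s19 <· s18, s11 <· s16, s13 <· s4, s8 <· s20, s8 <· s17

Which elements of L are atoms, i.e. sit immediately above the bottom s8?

s14, s17, s20, s3, s9

The atoms are exactly the elements that cover s8: s14, s17, s20, s3, s9.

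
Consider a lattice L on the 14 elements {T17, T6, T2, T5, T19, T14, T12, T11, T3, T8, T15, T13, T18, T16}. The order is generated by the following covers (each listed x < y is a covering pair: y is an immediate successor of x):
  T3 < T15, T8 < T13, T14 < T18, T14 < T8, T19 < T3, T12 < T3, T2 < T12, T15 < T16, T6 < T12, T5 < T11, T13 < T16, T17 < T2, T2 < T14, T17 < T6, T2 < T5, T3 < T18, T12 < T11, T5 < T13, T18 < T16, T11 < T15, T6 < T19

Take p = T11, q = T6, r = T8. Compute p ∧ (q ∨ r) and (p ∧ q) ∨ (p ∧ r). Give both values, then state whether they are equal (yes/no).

q ∨ r = T16, so p ∧ (q ∨ r) = T11 ∧ T16 = T11.
p ∧ q = T6 and p ∧ r = T2, so (p ∧ q) ∨ (p ∧ r) = T6 ∨ T2 = T12.
Equal: no.

T11; T12; no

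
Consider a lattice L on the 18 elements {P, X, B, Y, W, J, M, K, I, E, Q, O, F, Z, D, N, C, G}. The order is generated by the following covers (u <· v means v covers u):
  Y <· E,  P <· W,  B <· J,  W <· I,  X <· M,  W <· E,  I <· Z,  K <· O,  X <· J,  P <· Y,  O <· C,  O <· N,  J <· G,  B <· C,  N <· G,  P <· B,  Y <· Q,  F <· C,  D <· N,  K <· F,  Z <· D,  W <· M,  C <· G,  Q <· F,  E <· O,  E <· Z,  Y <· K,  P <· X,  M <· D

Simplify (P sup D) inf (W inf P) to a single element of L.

P ∨ D = D
W ∧ P = P
D ∧ P = P

P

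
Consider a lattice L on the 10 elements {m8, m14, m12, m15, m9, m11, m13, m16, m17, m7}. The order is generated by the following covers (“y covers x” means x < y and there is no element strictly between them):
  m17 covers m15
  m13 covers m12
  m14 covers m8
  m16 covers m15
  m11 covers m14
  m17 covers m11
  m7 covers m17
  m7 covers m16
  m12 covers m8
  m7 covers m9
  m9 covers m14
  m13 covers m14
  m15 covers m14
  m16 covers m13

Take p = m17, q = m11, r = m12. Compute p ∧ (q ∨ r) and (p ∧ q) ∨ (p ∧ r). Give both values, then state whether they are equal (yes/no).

q ∨ r = m7, so p ∧ (q ∨ r) = m17 ∧ m7 = m17.
p ∧ q = m11 and p ∧ r = m8, so (p ∧ q) ∨ (p ∧ r) = m11 ∨ m8 = m11.
Equal: no.

m17; m11; no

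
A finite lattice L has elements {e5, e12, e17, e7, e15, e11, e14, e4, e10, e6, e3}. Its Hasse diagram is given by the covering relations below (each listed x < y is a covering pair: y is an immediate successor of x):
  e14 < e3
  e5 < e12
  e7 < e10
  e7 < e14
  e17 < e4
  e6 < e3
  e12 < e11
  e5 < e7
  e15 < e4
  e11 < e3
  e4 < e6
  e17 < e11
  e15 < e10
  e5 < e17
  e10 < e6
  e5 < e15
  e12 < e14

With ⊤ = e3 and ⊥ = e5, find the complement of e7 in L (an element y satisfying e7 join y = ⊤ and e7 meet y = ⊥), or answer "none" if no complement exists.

e11

Need y with e7 ∨ y = e3 and e7 ∧ y = e5.
Checking each element gives: e11.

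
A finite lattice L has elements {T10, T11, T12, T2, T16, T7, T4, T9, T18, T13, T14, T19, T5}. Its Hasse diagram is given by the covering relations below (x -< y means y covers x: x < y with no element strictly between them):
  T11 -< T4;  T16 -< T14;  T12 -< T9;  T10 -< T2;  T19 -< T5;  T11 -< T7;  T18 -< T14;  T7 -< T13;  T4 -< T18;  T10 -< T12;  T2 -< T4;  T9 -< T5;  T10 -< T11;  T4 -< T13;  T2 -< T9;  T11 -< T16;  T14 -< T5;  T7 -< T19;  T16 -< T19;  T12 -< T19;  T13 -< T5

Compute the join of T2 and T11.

Common upper bounds of {T2, T11}: T13, T14, T18, T4, T5.
The least among these is T4.

T4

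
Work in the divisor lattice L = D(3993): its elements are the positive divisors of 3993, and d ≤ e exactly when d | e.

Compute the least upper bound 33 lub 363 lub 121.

363

Common upper bounds of {33, 363, 121}: 363, 3993.
The least among these is 363.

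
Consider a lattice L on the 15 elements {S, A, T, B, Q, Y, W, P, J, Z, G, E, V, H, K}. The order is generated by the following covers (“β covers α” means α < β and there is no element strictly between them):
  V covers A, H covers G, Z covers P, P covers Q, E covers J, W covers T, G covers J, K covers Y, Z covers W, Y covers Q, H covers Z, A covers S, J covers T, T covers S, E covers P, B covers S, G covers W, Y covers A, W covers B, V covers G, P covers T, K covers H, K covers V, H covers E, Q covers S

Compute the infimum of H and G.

G

Common lower bounds of {H, G}: B, G, J, S, T, W.
The greatest among these is G.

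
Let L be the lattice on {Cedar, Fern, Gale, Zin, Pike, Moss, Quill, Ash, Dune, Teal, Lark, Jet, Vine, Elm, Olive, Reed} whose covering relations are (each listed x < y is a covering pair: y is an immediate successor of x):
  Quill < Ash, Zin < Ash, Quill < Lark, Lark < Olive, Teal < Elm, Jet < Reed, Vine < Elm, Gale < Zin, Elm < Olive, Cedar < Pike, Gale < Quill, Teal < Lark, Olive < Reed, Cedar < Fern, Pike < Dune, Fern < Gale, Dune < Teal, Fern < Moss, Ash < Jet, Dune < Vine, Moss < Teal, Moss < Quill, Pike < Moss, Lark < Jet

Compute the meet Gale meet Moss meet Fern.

Common lower bounds of {Gale, Moss, Fern}: Cedar, Fern.
The greatest among these is Fern.

Fern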